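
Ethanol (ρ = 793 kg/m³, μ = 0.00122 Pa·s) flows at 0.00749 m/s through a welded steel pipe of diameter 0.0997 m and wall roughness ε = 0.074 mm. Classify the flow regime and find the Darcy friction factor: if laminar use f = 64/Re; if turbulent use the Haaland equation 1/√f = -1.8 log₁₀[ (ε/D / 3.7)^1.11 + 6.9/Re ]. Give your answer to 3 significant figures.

f ≈ 0.132

Re = ρVD/μ = 793·0.00749·0.0997/0.00122 = 485.4.
Re < 2300 → laminar, so f = 64/Re = 0.1319 (roughness is irrelevant in laminar flow).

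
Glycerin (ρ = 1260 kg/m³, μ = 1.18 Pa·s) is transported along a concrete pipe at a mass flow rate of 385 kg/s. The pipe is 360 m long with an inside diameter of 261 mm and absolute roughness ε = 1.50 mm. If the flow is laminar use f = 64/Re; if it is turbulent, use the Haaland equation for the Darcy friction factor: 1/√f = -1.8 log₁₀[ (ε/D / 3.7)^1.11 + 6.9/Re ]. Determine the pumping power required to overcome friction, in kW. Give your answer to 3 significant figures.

P ≈ 348 kW

A = πD²/4 = π(0.261)²/4 = 0.0535 m²; mean velocity V = ṁ/(ρA) = 385/(1260 · 0.0535) = 5.711 m/s.
Reynolds number Re = ρVD/μ = 1260 · 5.711 · 0.261 / 1.18 = 1592.
Re < 2300 → laminar flow, so f = 64/Re = 64/1592 = 0.04021 (the turbulent correlation is not needed).
Darcy-Weisbach: ΔP = f(L/D)(ρV²/2) = 0.04021·(360/0.261)·(1260·5.711²/2) = 0.04021·1379·2.055e+04 = 1.14e+06 Pa.
Q = ṁ/ρ = 385/1260 = 0.3056 m³/s.
Pumping power P = QΔP = 0.3056·1.14e+06 = 348200 W = 348 kW.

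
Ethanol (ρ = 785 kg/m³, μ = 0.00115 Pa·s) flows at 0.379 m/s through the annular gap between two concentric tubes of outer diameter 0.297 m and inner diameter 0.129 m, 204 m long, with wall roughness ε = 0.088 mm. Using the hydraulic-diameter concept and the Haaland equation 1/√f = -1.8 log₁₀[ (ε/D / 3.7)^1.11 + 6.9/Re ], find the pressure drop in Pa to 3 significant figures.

Hydraulic diameter D_h = 4A/P = D_o - D_i = 0.297 - 0.129 = 0.168 m.
Re = ρVD_h/μ = 785·0.379·0.168/0.00115 = 4.346e+04.
ε/D_h = 8.8e-05/0.168 = 0.000524; Haaland gives 1/√f = -1.8 log₁₀[5.34e-05+0.000159] = 6.612, so f = 0.02287.
ΔP = f(L/D_h)(ρV²/2) = 0.02287·204/0.168·56.38 = 1566 Pa.

ΔP ≈ 1570 Pa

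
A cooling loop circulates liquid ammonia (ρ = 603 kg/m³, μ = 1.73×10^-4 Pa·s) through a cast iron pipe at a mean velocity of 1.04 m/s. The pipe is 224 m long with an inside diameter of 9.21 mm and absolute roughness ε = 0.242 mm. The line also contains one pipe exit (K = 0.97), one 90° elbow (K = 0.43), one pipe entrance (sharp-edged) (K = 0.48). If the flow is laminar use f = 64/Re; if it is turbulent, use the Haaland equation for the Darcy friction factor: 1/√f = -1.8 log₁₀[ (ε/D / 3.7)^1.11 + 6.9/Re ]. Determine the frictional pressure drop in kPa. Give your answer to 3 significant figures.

ΔP ≈ 439 kPa

Reynolds number Re = ρVD/μ = 603 · 1.04 · 0.00921 / 0.000173 = 3.339e+04.
Re > 4000 → turbulent. Relative roughness ε/D = 0.000242/0.00921 = 0.0263. Haaland: 1/√f = -1.8 log₁₀[(0.0263/3.7)^1.11 + 6.9/3.339e+04] = -1.8 log₁₀[0.00412 + 0.000207] = 4.255, so f = 0.05524.
Total minor-loss coefficient ΣK = 1·0.97 + 1·0.43 + 1·0.48 = 1.88.
ΔP = [f·L/D + ΣK]·(ρV²/2) = [0.05524·224/0.00921 + 1.88]·(603·1.04²/2) = [1344 + 1.88]·326.1 = 4.387e+05 Pa.
ΔP = 4.387e+05 Pa = 439 kPa.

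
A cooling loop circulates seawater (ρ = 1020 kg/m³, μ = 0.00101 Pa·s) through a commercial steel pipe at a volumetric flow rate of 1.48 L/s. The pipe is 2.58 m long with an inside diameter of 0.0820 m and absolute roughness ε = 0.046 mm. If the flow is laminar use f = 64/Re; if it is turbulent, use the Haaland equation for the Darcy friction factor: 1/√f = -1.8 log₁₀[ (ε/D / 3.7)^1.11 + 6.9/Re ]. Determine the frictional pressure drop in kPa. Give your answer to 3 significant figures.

Q = 1.48 L/s = 1.48/1000 = 0.00148 m³/s.
Cross-sectional area A = πD²/4 = π(0.082)²/4 = 0.005281 m²; mean velocity V = Q/A = 0.00148/0.005281 = 0.2802 m/s.
Reynolds number Re = ρVD/μ = 1020 · 0.2802 · 0.082 / 0.00101 = 2.321e+04.
Re > 4000 → turbulent. Relative roughness ε/D = 4.6e-05/0.082 = 0.000561. Haaland: 1/√f = -1.8 log₁₀[(0.000561/3.7)^1.11 + 6.9/2.321e+04] = -1.8 log₁₀[5.76e-05 + 0.000297] = 6.21, so f = 0.02593.
Darcy-Weisbach: ΔP = f(L/D)(ρV²/2) = 0.02593·(2.58/0.082)·(1020·0.2802²/2) = 0.02593·31.46·40.06 = 32.68 Pa.
ΔP = 32.68 Pa = 0.0327 kPa.

ΔP ≈ 0.0327 kPa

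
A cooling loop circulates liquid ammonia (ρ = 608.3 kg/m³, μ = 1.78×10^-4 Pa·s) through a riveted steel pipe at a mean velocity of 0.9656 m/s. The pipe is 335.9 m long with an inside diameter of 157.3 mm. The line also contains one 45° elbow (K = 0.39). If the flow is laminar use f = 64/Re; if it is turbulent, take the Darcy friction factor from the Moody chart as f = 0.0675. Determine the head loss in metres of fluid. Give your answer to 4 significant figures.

Reynolds number Re = ρVD/μ = 608.3 · 0.9656 · 0.1573 / 0.000178 = 5.191e+05.
Re > 4000 → turbulent; use the Moody-chart value f = 0.0675.
Total minor-loss coefficient ΣK = 1·0.39 = 0.39.
ΔP = [f·L/D + ΣK]·(ρV²/2) = [0.0675·335.9/0.1573 + 0.39]·(608.3·0.9656²/2) = [144.1 + 0.39]·283.6 = 4.099e+04 Pa.
Head loss h_f = ΔP/(ρg) = 4.099e+04/(608.3·9.81) = 6.868 m.

h_f ≈ 6.868 m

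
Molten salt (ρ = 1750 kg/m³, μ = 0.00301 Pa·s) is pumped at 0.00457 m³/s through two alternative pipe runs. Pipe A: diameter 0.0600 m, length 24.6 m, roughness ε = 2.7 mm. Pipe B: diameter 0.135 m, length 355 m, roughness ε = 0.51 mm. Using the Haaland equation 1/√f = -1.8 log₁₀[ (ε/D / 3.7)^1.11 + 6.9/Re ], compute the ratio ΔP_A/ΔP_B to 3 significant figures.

ΔP_A/ΔP_B ≈ 8.68

Pipe A: V = Q/A = 0.00457/0.002827 = 1.616 m/s; Re = 5.638e+04; ε/D = 0.045; Haaland → f = 0.06876; ΔP_A = f(L/D)(ρV²/2) = 6.445e+04 Pa.
Pipe B: V = Q/A = 0.00457/0.01431 = 0.3193 m/s; Re = 2.506e+04; ε/D = 0.00378; Haaland → f = 0.03165; ΔP_B = f(L/D)(ρV²/2) = 7424 Pa.
ΔP_A/ΔP_B = 6.445e+04/7424 = 8.68.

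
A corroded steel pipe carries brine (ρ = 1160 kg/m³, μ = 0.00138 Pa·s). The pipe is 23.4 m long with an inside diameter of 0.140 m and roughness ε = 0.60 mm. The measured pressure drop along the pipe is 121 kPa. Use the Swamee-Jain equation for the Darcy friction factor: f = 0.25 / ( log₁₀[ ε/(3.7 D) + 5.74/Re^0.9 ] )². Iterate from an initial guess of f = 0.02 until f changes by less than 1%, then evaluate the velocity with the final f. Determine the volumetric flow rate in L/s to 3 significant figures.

Rearranging Darcy-Weisbach: V = √(2·ΔP·D/(f·L·ρ)). With ε/D = 0.0006/0.14 = 0.00429, iterate starting from f = 0.02:
  f = 0.02 → V = √(2·1.21e+05·0.14/(0.02·23.4·1160)) = 7.9 m/s; Re = ρVD/μ = 9.297e+05; f → 0.02918
  f = 0.02918 → V = 6.54 m/s; Re = 7.697e+05; f → 0.02921
Converged (Δf/f < 1%). With the final f = 0.02921: V = √(2·1.21e+05·0.14/(0.02921·23.4·1160)) = 6.537 m/s.
Q = V·A = 6.537·(π/4·0.14²) = 0.1006 m³/s = 101 L/s.

Q ≈ 101 L/s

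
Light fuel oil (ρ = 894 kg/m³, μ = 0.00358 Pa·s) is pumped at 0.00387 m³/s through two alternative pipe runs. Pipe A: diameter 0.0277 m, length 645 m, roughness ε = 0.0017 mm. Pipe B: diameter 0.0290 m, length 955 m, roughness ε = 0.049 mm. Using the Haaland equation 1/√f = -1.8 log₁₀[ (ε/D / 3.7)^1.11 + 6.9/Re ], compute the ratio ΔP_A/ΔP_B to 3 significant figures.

Pipe A: V = Q/A = 0.00387/0.0006026 = 6.422 m/s; Re = 4.442e+04; ε/D = 6.14e-05; Haaland → f = 0.02143; ΔP_A = f(L/D)(ρV²/2) = 9.198e+06 Pa.
Pipe B: V = Q/A = 0.00387/0.0006605 = 5.859 m/s; Re = 4.243e+04; ε/D = 0.00169; Haaland → f = 0.026; ΔP_B = f(L/D)(ρV²/2) = 1.314e+07 Pa.
ΔP_A/ΔP_B = 9.198e+06/1.314e+07 = 0.700.

ΔP_A/ΔP_B ≈ 0.700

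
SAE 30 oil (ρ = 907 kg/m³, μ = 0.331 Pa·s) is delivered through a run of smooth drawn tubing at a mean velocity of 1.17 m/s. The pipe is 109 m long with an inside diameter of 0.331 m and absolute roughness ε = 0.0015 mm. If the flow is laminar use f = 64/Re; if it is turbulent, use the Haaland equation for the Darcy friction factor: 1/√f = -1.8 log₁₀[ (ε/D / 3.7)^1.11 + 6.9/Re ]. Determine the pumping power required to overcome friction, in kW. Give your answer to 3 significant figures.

Reynolds number Re = ρVD/μ = 907 · 1.17 · 0.331 / 0.331 = 1061.
Re < 2300 → laminar flow, so f = 64/Re = 64/1061 = 0.06031 (the turbulent correlation is not needed).
Darcy-Weisbach: ΔP = f(L/D)(ρV²/2) = 0.06031·(109/0.331)·(907·1.17²/2) = 0.06031·329.3·620.8 = 1.233e+04 Pa.
Q = V·A = 1.17·0.08605 = 0.1007 m³/s.
Pumping power P = QΔP = 0.1007·1.233e+04 = 1241 W = 1.24 kW.

P ≈ 1.24 kW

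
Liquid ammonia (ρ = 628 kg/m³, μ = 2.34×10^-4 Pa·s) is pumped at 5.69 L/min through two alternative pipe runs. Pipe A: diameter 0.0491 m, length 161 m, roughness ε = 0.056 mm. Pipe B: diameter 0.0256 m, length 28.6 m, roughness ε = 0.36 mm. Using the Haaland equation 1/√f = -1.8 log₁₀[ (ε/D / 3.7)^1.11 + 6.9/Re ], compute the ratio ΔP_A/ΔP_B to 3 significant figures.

ΔP_A/ΔP_B ≈ 0.169

Pipe A: V = Q/A = 9.483e-05/0.001893 = 0.05009 m/s; Re = 6600; ε/D = 0.00114; Haaland → f = 0.03593; ΔP_A = f(L/D)(ρV²/2) = 92.79 Pa.
Pipe B: V = Q/A = 9.483e-05/0.0005147 = 0.1842 m/s; Re = 1.266e+04; ε/D = 0.0141; Haaland → f = 0.04621; ΔP_B = f(L/D)(ρV²/2) = 550.3 Pa.
ΔP_A/ΔP_B = 92.79/550.3 = 0.169.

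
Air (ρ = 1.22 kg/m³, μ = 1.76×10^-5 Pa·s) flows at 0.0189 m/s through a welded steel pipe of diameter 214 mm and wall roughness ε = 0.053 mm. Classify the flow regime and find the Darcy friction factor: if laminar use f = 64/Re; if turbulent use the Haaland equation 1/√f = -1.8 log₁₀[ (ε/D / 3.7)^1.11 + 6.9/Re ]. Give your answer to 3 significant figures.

f ≈ 0.228

Re = ρVD/μ = 1.22·0.0189·0.214/1.76e-05 = 280.4.
Re < 2300 → laminar, so f = 64/Re = 0.2283 (roughness is irrelevant in laminar flow).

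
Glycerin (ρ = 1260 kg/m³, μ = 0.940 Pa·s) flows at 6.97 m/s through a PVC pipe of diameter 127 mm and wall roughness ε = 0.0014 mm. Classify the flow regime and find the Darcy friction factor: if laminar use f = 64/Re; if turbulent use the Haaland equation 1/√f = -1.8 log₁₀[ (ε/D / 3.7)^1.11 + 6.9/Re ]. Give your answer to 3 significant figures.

Re = ρVD/μ = 1260·6.97·0.127/0.94 = 1187.
Re < 2300 → laminar, so f = 64/Re = 0.05394 (roughness is irrelevant in laminar flow).

f ≈ 0.0539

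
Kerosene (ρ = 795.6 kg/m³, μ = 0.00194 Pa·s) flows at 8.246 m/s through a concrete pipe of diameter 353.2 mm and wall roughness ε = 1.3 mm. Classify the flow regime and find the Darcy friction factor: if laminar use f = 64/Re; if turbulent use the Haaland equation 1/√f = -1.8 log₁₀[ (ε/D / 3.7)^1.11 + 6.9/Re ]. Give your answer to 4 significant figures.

Re = ρVD/μ = 795.6·8.246·0.3532/0.00194 = 1.194e+06.
Re > 4000 → turbulent. ε/D = 0.0013/0.3532 = 0.00368; Haaland: 1/√f = -1.8 log₁₀[0.000465 + 5.78e-06] = 5.989, so f = 0.02788.

f ≈ 0.02788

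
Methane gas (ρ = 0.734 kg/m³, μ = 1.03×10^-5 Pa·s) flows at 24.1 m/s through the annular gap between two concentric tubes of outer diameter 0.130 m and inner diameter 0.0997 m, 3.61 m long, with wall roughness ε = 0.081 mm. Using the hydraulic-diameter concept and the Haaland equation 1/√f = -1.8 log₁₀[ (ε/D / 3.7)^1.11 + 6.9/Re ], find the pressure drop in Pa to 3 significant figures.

ΔP ≈ 703 Pa

Hydraulic diameter D_h = 4A/P = D_o - D_i = 0.13 - 0.0997 = 0.0303 m.
Re = ρVD_h/μ = 0.734·24.1·0.0303/1.03e-05 = 5.204e+04.
ε/D_h = 8.1e-05/0.0303 = 0.00267; Haaland gives 1/√f = -1.8 log₁₀[0.000326+0.000133] = 6.009, so f = 0.02769.
ΔP = f(L/D_h)(ρV²/2) = 0.02769·3.61/0.0303·213.2 = 703.3 Pa.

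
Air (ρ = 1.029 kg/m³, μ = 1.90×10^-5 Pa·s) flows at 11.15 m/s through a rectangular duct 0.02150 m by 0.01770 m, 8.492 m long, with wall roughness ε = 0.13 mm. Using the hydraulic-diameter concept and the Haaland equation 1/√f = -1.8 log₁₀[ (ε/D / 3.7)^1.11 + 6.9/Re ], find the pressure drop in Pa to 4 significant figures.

Hydraulic diameter D_h = 4A/P = 4·(0.0215·0.0177)/(2·(0.0215+0.0177)) = 0.001522/0.0784 = 0.01942 m.
Re = ρVD_h/μ = 1.029·11.15·0.01942/1.9e-05 = 1.172e+04.
ε/D_h = 0.00013/0.01942 = 0.0067; Haaland gives 1/√f = -1.8 log₁₀[0.000903+0.000589] = 5.087, so f = 0.03864.
ΔP = f(L/D_h)(ρV²/2) = 0.03864·8.492/0.01942·63.96 = 1081 Pa.

ΔP ≈ 1081 Pa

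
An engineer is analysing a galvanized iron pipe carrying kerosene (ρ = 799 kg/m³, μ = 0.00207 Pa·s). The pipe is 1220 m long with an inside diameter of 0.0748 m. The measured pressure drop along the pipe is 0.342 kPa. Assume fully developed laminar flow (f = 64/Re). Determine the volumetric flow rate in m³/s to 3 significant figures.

Q ≈ 1.04×10^-4 m³/s

For laminar flow, f = 64/Re with Re = ρVD/μ, so Darcy-Weisbach reduces to ΔP = 32μLV/D². Solving for V: V = ΔP·D²/(32μL) = 342·(0.0748)²/(32·0.00207·1220) = 0.02368 m/s.
Check: Re = ρVD/μ = 799·0.02368·0.0748/0.00207 = 683.6 < 2300, so the laminar assumption holds.
Q = V·A = 0.02368·(π/4·0.0748²) = 0.0001041 m³/s = 1.04×10^-4 m³/s.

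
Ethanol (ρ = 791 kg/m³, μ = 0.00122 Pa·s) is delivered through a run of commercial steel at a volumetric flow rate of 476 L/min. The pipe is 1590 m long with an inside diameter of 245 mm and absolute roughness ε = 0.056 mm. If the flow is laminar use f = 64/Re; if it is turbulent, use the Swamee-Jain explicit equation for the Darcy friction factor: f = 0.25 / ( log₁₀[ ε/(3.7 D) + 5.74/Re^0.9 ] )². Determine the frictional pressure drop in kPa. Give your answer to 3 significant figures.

ΔP ≈ 1.79 kPa

Q = 476 L/min = 476/60000 = 0.007933 m³/s.
Cross-sectional area A = πD²/4 = π(0.245)²/4 = 0.04714 m²; mean velocity V = Q/A = 0.007933/0.04714 = 0.1683 m/s.
Reynolds number Re = ρVD/μ = 791 · 0.1683 · 0.245 / 0.00122 = 2.673e+04.
Re > 4000 → turbulent. Relative roughness ε/D = 5.6e-05/0.245 = 0.000229. Swamee-Jain: f = 0.25/(log₁₀[0.000229/3.7 + 5.74/2.673e+04^0.9])² = 0.25/(log₁₀[6.18e-05 + 0.000595])² = 0.25/(-3.183)² = 0.02468.
Darcy-Weisbach: ΔP = f(L/D)(ρV²/2) = 0.02468·(1590/0.245)·(791·0.1683²/2) = 0.02468·6490·11.2 = 1794 Pa.
ΔP = 1794 Pa = 1.79 kPa.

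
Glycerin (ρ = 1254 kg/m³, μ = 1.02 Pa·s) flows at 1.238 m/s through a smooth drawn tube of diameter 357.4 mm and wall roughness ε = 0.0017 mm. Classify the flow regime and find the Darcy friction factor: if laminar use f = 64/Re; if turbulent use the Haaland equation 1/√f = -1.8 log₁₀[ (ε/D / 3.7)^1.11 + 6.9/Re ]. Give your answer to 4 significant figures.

Re = ρVD/μ = 1254·1.238·0.3574/1.02 = 544.
Re < 2300 → laminar, so f = 64/Re = 0.1177 (roughness is irrelevant in laminar flow).

f ≈ 0.1177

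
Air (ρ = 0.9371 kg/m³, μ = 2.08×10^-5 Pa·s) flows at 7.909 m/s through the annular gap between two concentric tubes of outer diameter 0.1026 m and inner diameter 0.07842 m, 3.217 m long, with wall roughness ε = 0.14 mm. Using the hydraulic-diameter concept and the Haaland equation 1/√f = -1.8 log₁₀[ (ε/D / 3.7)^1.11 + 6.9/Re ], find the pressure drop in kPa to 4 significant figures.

ΔP ≈ 0.1531 kPa

Hydraulic diameter D_h = 4A/P = D_o - D_i = 0.1026 - 0.07842 = 0.02418 m.
Re = ρVD_h/μ = 0.9371·7.909·0.02418/2.08e-05 = 8616.
ε/D_h = 0.00014/0.02418 = 0.00579; Haaland gives 1/√f = -1.8 log₁₀[0.000769+0.000801] = 5.048, so f = 0.03925.
ΔP = f(L/D_h)(ρV²/2) = 0.03925·3.217/0.02418·29.31 = 153.1 Pa.
ΔP = 0.1531 kPa.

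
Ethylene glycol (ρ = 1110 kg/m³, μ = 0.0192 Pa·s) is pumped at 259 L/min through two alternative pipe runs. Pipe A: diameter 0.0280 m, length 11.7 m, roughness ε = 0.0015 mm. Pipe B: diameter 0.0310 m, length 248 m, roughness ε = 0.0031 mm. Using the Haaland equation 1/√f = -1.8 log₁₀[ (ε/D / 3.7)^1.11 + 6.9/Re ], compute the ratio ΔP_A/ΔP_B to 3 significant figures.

ΔP_A/ΔP_B ≈ 0.0762

Pipe A: V = Q/A = 0.004317/0.0006158 = 7.01 m/s; Re = 1.135e+04; ε/D = 5.36e-05; Haaland → f = 0.0299; ΔP_A = f(L/D)(ρV²/2) = 3.407e+05 Pa.
Pipe B: V = Q/A = 0.004317/0.0007548 = 5.719 m/s; Re = 1.025e+04; ε/D = 0.0001; Haaland → f = 0.03078; ΔP_B = f(L/D)(ρV²/2) = 4.471e+06 Pa.
ΔP_A/ΔP_B = 3.407e+05/4.471e+06 = 0.0762.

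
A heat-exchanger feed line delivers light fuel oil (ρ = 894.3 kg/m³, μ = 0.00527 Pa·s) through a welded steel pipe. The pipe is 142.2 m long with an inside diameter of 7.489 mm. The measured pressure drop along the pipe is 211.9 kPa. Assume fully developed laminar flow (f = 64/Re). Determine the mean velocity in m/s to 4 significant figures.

V ≈ 0.4956 m/s

For laminar flow, f = 64/Re with Re = ρVD/μ, so Darcy-Weisbach reduces to ΔP = 32μLV/D². Solving for V: V = ΔP·D²/(32μL) = 2.119e+05·(0.007489)²/(32·0.00527·142.2) = 0.4956 m/s.
Check: Re = ρVD/μ = 894.3·0.4956·0.007489/0.00527 = 629.8 < 2300, so the laminar assumption holds.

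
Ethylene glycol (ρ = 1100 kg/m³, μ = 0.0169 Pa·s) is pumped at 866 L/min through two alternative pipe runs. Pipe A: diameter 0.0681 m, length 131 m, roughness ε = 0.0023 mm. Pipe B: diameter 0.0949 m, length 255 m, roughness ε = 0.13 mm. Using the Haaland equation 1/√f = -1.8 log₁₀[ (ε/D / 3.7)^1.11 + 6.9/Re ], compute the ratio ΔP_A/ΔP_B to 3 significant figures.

Pipe A: V = Q/A = 0.01443/0.003642 = 3.963 m/s; Re = 1.756e+04; ε/D = 3.38e-05; Haaland → f = 0.02665; ΔP_A = f(L/D)(ρV²/2) = 4.428e+05 Pa.
Pipe B: V = Q/A = 0.01443/0.007073 = 2.041 m/s; Re = 1.26e+04; ε/D = 0.00137; Haaland → f = 0.03104; ΔP_B = f(L/D)(ρV²/2) = 1.91e+05 Pa.
ΔP_A/ΔP_B = 4.428e+05/1.91e+05 = 2.32.

ΔP_A/ΔP_B ≈ 2.32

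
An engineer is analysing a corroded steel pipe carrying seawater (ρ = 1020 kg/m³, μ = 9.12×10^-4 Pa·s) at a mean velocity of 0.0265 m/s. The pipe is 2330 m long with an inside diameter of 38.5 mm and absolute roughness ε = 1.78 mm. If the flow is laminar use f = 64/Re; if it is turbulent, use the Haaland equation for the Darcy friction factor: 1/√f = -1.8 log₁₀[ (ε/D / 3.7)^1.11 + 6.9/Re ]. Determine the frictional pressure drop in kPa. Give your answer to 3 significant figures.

Reynolds number Re = ρVD/μ = 1020 · 0.0265 · 0.0385 / 0.000912 = 1141.
Re < 2300 → laminar flow, so f = 64/Re = 64/1141 = 0.05609 (the turbulent correlation is not needed).
Darcy-Weisbach: ΔP = f(L/D)(ρV²/2) = 0.05609·(2330/0.0385)·(1020·0.0265²/2) = 0.05609·6.052e+04·0.3581 = 1216 Pa.
ΔP = 1216 Pa = 1.22 kPa.

ΔP ≈ 1.22 kPa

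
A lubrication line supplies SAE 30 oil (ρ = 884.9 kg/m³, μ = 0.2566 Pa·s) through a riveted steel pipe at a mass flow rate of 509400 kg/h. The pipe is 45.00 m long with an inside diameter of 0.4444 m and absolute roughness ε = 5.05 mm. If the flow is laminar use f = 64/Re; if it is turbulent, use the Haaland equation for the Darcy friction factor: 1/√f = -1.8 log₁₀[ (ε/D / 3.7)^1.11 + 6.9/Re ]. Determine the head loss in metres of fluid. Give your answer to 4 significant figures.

h_f ≈ 0.2222 m

ṁ = 509400 kg/h = 509400/3600 = 141.5 kg/s.
A = πD²/4 = π(0.4444)²/4 = 0.1551 m²; mean velocity V = ṁ/(ρA) = 141.5/(884.9 · 0.1551) = 1.031 m/s.
Reynolds number Re = ρVD/μ = 884.9 · 1.031 · 0.4444 / 0.257 = 1580.
Re < 2300 → laminar flow, so f = 64/Re = 64/1580 = 0.04051 (the turbulent correlation is not needed).
Darcy-Weisbach: ΔP = f(L/D)(ρV²/2) = 0.04051·(45/0.4444)·(884.9·1.031²/2) = 0.04051·101.3·470.2 = 1929 Pa.
Head loss h_f = ΔP/(ρg) = 1929/(884.9·9.81) = 0.2222 m.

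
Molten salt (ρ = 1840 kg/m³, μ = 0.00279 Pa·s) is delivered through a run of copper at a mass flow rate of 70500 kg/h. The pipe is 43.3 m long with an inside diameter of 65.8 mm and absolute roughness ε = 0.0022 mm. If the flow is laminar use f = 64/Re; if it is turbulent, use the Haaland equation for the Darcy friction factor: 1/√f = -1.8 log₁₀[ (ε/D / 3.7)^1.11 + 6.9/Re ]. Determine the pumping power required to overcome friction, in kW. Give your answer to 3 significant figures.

P ≈ 1.07 kW

ṁ = 70500 kg/h = 70500/3600 = 19.58 kg/s.
A = πD²/4 = π(0.0658)²/4 = 0.0034 m²; mean velocity V = ṁ/(ρA) = 19.58/(1840 · 0.0034) = 3.13 m/s.
Reynolds number Re = ρVD/μ = 1840 · 3.13 · 0.0658 / 0.00279 = 1.358e+05.
Re > 4000 → turbulent. Relative roughness ε/D = 2.2e-06/0.0658 = 3.34e-05. Haaland: 1/√f = -1.8 log₁₀[(3.34e-05/3.7)^1.11 + 6.9/1.358e+05] = -1.8 log₁₀[2.52e-06 + 5.08e-05] = 7.692, so f = 0.0169.
Darcy-Weisbach: ΔP = f(L/D)(ρV²/2) = 0.0169·(43.3/0.0658)·(1840·3.13²/2) = 0.0169·658.1·9012 = 1.002e+05 Pa.
Q = ṁ/ρ = 19.58/1840 = 0.01064 m³/s.
Pumping power P = QΔP = 0.01064·1.002e+05 = 1067 W = 1.07 kW.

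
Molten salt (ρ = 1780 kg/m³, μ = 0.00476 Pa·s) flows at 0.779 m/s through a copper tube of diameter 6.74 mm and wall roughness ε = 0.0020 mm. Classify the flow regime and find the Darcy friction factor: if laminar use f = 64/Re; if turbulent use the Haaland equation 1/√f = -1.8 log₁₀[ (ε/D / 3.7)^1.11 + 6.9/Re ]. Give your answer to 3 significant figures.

f ≈ 0.0326

Re = ρVD/μ = 1780·0.779·0.00674/0.00476 = 1963.
Re < 2300 → laminar, so f = 64/Re = 0.0326 (roughness is irrelevant in laminar flow).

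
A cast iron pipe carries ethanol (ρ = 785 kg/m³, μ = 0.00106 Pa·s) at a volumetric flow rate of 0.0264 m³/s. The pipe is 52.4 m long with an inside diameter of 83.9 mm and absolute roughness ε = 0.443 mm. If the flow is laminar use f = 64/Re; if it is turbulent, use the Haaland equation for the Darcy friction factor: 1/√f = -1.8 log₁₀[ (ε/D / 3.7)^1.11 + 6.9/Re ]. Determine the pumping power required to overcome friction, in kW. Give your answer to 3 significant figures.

P ≈ 4.61 kW

Cross-sectional area A = πD²/4 = π(0.0839)²/4 = 0.005529 m²; mean velocity V = Q/A = 0.0264/0.005529 = 4.775 m/s.
Reynolds number Re = ρVD/μ = 785 · 4.775 · 0.0839 / 0.00106 = 2.967e+05.
Re > 4000 → turbulent. Relative roughness ε/D = 0.000443/0.0839 = 0.00528. Haaland: 1/√f = -1.8 log₁₀[(0.00528/3.7)^1.11 + 6.9/2.967e+05] = -1.8 log₁₀[0.000694 + 2.33e-05] = 5.66, so f = 0.03122.
Darcy-Weisbach: ΔP = f(L/D)(ρV²/2) = 0.03122·(52.4/0.0839)·(785·4.775²/2) = 0.03122·624.6·8950 = 1.745e+05 Pa.
Pumping power P = QΔP = 0.0264·1.745e+05 = 4607 W = 4.61 kW.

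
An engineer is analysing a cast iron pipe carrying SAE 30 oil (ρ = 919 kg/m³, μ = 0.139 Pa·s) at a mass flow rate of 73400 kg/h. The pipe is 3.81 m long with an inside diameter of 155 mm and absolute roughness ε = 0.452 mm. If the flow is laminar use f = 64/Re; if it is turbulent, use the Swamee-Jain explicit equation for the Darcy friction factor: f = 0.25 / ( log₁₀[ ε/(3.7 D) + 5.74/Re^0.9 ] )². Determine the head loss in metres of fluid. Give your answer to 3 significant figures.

ṁ = 73400 kg/h = 73400/3600 = 20.39 kg/s.
A = πD²/4 = π(0.155)²/4 = 0.01887 m²; mean velocity V = ṁ/(ρA) = 20.39/(919 · 0.01887) = 1.176 m/s.
Reynolds number Re = ρVD/μ = 919 · 1.176 · 0.155 / 0.139 = 1205.
Re < 2300 → laminar flow, so f = 64/Re = 64/1205 = 0.05312 (the turbulent correlation is not needed).
Darcy-Weisbach: ΔP = f(L/D)(ρV²/2) = 0.05312·(3.81/0.155)·(919·1.176²/2) = 0.05312·24.58·635.2 = 829.4 Pa.
Head loss h_f = ΔP/(ρg) = 829.4/(919·9.81) = 0.0920 m.

h_f ≈ 0.0920 m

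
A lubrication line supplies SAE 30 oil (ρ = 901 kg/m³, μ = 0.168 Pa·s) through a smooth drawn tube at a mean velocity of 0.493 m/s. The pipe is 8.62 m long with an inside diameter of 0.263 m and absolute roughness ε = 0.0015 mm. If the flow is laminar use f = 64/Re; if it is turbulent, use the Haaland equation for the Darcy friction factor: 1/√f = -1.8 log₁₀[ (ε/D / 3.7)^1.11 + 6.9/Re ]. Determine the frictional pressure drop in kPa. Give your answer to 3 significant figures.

ΔP ≈ 0.330 kPa

Reynolds number Re = ρVD/μ = 901 · 0.493 · 0.263 / 0.168 = 695.4.
Re < 2300 → laminar flow, so f = 64/Re = 64/695.4 = 0.09204 (the turbulent correlation is not needed).
Darcy-Weisbach: ΔP = f(L/D)(ρV²/2) = 0.09204·(8.62/0.263)·(901·0.493²/2) = 0.09204·32.78·109.5 = 330.3 Pa.
ΔP = 330.3 Pa = 0.330 kPa.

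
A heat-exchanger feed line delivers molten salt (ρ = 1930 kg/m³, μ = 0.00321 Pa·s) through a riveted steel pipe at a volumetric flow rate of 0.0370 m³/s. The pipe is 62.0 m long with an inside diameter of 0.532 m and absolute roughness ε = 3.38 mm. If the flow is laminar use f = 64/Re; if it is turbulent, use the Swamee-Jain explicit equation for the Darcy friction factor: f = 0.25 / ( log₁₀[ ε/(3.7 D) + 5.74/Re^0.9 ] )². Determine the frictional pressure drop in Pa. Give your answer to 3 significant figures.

ΔP ≈ 108 Pa

Cross-sectional area A = πD²/4 = π(0.532)²/4 = 0.2223 m²; mean velocity V = Q/A = 0.037/0.2223 = 0.1665 m/s.
Reynolds number Re = ρVD/μ = 1930 · 0.1665 · 0.532 / 0.00321 = 5.324e+04.
Re > 4000 → turbulent. Relative roughness ε/D = 0.00338/0.532 = 0.00635. Swamee-Jain: f = 0.25/(log₁₀[0.00635/3.7 + 5.74/5.324e+04^0.9])² = 0.25/(log₁₀[0.00172 + 0.00032])² = 0.25/(-2.691)² = 0.03452.
Darcy-Weisbach: ΔP = f(L/D)(ρV²/2) = 0.03452·(62/0.532)·(1930·0.1665²/2) = 0.03452·116.5·26.74 = 107.6 Pa.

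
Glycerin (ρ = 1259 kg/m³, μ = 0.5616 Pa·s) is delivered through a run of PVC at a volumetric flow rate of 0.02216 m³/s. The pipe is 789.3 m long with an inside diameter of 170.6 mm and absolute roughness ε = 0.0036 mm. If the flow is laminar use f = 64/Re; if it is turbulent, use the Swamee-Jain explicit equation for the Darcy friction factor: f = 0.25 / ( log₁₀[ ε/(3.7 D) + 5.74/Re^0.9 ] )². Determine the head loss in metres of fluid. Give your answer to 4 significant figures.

Cross-sectional area A = πD²/4 = π(0.1706)²/4 = 0.02286 m²; mean velocity V = Q/A = 0.02216/0.02286 = 0.9694 m/s.
Reynolds number Re = ρVD/μ = 1259 · 0.9694 · 0.1706 / 0.562 = 370.8.
Re < 2300 → laminar flow, so f = 64/Re = 64/370.8 = 0.1726 (the turbulent correlation is not needed).
Darcy-Weisbach: ΔP = f(L/D)(ρV²/2) = 0.1726·(789.3/0.1706)·(1259·0.9694²/2) = 0.1726·4627·591.6 = 4.725e+05 Pa.
Head loss h_f = ΔP/(ρg) = 4.725e+05/(1259·9.81) = 38.26 m.

h_f ≈ 38.26 m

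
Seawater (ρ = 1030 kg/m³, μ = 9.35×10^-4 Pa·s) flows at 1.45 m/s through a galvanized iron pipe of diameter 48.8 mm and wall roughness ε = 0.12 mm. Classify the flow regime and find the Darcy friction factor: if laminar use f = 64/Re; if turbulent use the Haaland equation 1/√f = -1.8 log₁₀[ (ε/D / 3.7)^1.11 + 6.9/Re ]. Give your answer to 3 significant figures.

f ≈ 0.0265

Re = ρVD/μ = 1030·1.45·0.0488/0.000935 = 7.795e+04.
Re > 4000 → turbulent. ε/D = 0.00012/0.0488 = 0.00246; Haaland: 1/√f = -1.8 log₁₀[0.000297 + 8.85e-05] = 6.145, so f = 0.02648.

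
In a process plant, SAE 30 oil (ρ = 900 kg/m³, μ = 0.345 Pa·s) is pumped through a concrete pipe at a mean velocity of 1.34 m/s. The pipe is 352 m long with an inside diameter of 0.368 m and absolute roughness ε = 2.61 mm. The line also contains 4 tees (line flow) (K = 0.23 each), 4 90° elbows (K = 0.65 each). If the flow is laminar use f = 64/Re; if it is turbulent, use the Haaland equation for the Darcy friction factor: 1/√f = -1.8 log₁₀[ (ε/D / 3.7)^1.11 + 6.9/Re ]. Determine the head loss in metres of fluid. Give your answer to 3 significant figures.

h_f ≈ 4.68 m

Reynolds number Re = ρVD/μ = 900 · 1.34 · 0.368 / 0.345 = 1286.
Re < 2300 → laminar flow, so f = 64/Re = 64/1286 = 0.04975 (the turbulent correlation is not needed).
Total minor-loss coefficient ΣK = 4·0.23 + 4·0.65 = 3.52.
ΔP = [f·L/D + ΣK]·(ρV²/2) = [0.04975·352/0.368 + 3.52]·(900·1.34²/2) = [47.59 + 3.52]·808 = 4.13e+04 Pa.
Head loss h_f = ΔP/(ρg) = 4.13e+04/(900·9.81) = 4.68 m.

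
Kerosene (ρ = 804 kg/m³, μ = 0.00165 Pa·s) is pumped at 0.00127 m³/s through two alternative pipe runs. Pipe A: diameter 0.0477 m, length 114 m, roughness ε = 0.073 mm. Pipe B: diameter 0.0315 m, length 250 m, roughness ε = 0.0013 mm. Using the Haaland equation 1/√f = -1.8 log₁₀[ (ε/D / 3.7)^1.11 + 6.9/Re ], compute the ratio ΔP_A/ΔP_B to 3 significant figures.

Pipe A: V = Q/A = 0.00127/0.001787 = 0.7107 m/s; Re = 1.652e+04; ε/D = 0.00153; Haaland → f = 0.02964; ΔP_A = f(L/D)(ρV²/2) = 1.438e+04 Pa.
Pipe B: V = Q/A = 0.00127/0.0007793 = 1.63 m/s; Re = 2.501e+04; ε/D = 4.13e-05; Haaland → f = 0.02443; ΔP_B = f(L/D)(ρV²/2) = 2.07e+05 Pa.
ΔP_A/ΔP_B = 1.438e+04/2.07e+05 = 0.0695.

ΔP_A/ΔP_B ≈ 0.0695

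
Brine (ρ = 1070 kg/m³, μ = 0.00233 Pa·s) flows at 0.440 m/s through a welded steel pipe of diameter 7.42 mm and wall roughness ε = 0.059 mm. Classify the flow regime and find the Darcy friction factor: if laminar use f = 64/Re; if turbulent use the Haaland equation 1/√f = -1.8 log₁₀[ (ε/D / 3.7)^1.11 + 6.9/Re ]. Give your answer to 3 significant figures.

f ≈ 0.0427

Re = ρVD/μ = 1070·0.44·0.00742/0.00233 = 1499.
Re < 2300 → laminar, so f = 64/Re = 0.04269 (roughness is irrelevant in laminar flow).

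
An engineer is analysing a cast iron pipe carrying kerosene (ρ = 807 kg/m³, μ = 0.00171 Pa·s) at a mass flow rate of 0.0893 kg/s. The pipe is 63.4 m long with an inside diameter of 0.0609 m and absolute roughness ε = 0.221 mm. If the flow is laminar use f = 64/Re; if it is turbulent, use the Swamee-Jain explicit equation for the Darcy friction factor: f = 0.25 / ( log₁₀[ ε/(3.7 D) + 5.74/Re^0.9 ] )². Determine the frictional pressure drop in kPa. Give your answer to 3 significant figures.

A = πD²/4 = π(0.0609)²/4 = 0.002913 m²; mean velocity V = ṁ/(ρA) = 0.0893/(807 · 0.002913) = 0.03799 m/s.
Reynolds number Re = ρVD/μ = 807 · 0.03799 · 0.0609 / 0.00171 = 1092.
Re < 2300 → laminar flow, so f = 64/Re = 64/1092 = 0.05862 (the turbulent correlation is not needed).
Darcy-Weisbach: ΔP = f(L/D)(ρV²/2) = 0.05862·(63.4/0.0609)·(807·0.03799²/2) = 0.05862·1041·0.5823 = 35.53 Pa.
ΔP = 35.53 Pa = 0.0355 kPa.

ΔP ≈ 0.0355 kPa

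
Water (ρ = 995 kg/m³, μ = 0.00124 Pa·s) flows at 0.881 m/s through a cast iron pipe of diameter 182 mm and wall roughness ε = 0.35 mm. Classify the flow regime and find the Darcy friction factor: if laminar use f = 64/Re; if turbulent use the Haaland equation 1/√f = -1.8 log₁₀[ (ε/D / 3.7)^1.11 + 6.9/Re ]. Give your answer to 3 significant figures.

Re = ρVD/μ = 995·0.881·0.182/0.00124 = 1.287e+05.
Re > 4000 → turbulent. ε/D = 0.00035/0.182 = 0.00192; Haaland: 1/√f = -1.8 log₁₀[0.000226 + 5.36e-05] = 6.396, so f = 0.02445.

f ≈ 0.0244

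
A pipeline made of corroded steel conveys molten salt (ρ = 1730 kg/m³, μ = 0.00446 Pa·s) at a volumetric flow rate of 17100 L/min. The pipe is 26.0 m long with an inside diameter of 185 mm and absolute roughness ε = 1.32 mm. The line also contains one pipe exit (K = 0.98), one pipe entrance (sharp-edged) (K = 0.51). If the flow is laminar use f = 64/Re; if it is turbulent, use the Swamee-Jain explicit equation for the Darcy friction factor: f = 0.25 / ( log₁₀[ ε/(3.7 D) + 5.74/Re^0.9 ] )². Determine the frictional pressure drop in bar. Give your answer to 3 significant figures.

Q = 17100 L/min = 17100/60000 = 0.285 m³/s.
Cross-sectional area A = πD²/4 = π(0.185)²/4 = 0.02688 m²; mean velocity V = Q/A = 0.285/0.02688 = 10.6 m/s.
Reynolds number Re = ρVD/μ = 1730 · 10.6 · 0.185 / 0.00446 = 7.608e+05.
Re > 4000 → turbulent. Relative roughness ε/D = 0.00132/0.185 = 0.00714. Swamee-Jain: f = 0.25/(log₁₀[0.00714/3.7 + 5.74/7.608e+05^0.9])² = 0.25/(log₁₀[0.00193 + 2.92e-05])² = 0.25/(-2.708)² = 0.03408.
Total minor-loss coefficient ΣK = 1·0.98 + 1·0.51 = 1.49.
ΔP = [f·L/D + ΣK]·(ρV²/2) = [0.03408·26/0.185 + 1.49]·(1730·10.6²/2) = [4.79 + 1.49]·9.724e+04 = 6.107e+05 Pa.
ΔP = 6.107e+05 Pa = 6.11 bar.

ΔP ≈ 6.11 bar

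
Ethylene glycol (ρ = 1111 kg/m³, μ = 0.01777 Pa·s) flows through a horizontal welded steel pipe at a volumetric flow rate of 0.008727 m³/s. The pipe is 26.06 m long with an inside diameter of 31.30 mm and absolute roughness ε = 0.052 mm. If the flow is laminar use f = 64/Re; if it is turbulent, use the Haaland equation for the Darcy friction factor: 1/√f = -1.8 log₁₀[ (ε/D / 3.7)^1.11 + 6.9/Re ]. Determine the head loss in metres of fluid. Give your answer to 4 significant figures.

Cross-sectional area A = πD²/4 = π(0.0313)²/4 = 0.0007694 m²; mean velocity V = Q/A = 0.008727/0.0007694 = 11.34 m/s.
Reynolds number Re = ρVD/μ = 1111 · 11.34 · 0.0313 / 0.0178 = 2.22e+04.
Re > 4000 → turbulent. Relative roughness ε/D = 5.2e-05/0.0313 = 0.00166. Haaland: 1/√f = -1.8 log₁₀[(0.00166/3.7)^1.11 + 6.9/2.22e+04] = -1.8 log₁₀[0.000192 + 0.000311] = 5.937, so f = 0.02837.
Darcy-Weisbach: ΔP = f(L/D)(ρV²/2) = 0.02837·(26.06/0.0313)·(1111·11.34²/2) = 0.02837·832.6·7.146e+04 = 1.688e+06 Pa.
Head loss h_f = ΔP/(ρg) = 1.688e+06/(1111·9.81) = 154.9 m.

h_f ≈ 154.9 m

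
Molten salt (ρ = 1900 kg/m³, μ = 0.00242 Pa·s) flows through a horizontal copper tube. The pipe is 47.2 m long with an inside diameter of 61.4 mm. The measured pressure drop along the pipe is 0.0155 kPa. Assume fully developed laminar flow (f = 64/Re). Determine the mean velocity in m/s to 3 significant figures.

For laminar flow, f = 64/Re with Re = ρVD/μ, so Darcy-Weisbach reduces to ΔP = 32μLV/D². Solving for V: V = ΔP·D²/(32μL) = 15.5·(0.0614)²/(32·0.00242·47.2) = 0.01599 m/s.
Check: Re = ρVD/μ = 1900·0.01599·0.0614/0.00242 = 770.7 < 2300, so the laminar assumption holds.

V ≈ 0.0160 m/s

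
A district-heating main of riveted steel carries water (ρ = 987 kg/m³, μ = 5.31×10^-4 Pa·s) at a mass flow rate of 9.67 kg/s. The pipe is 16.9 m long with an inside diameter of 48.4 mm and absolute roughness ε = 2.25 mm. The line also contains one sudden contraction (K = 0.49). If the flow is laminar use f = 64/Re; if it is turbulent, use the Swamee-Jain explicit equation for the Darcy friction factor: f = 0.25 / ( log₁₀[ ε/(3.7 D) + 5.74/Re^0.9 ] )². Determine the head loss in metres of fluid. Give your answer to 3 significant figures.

h_f ≈ 35.7 m

A = πD²/4 = π(0.0484)²/4 = 0.00184 m²; mean velocity V = ṁ/(ρA) = 9.67/(987 · 0.00184) = 5.325 m/s.
Reynolds number Re = ρVD/μ = 987 · 5.325 · 0.0484 / 0.000531 = 4.791e+05.
Re > 4000 → turbulent. Relative roughness ε/D = 0.00225/0.0484 = 0.0465. Swamee-Jain: f = 0.25/(log₁₀[0.0465/3.7 + 5.74/4.791e+05^0.9])² = 0.25/(log₁₀[0.0126 + 4.43e-05])² = 0.25/(-1.899)² = 0.0693.
Total minor-loss coefficient ΣK = 1·0.49 = 0.49.
ΔP = [f·L/D + ΣK]·(ρV²/2) = [0.0693·16.9/0.0484 + 0.49]·(987·5.325²/2) = [24.2 + 0.49]·1.399e+04 = 3.455e+05 Pa.
Head loss h_f = ΔP/(ρg) = 3.455e+05/(987·9.81) = 35.7 m.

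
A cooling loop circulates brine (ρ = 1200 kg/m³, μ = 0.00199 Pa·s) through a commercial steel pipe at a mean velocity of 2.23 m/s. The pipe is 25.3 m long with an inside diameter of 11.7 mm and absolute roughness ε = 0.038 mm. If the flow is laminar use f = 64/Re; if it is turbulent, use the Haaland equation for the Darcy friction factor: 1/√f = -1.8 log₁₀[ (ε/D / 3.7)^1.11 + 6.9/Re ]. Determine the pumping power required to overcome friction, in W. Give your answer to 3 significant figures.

P ≈ 50.5 W

Reynolds number Re = ρVD/μ = 1200 · 2.23 · 0.0117 / 0.00199 = 1.573e+04.
Re > 4000 → turbulent. Relative roughness ε/D = 3.8e-05/0.0117 = 0.00325. Haaland: 1/√f = -1.8 log₁₀[(0.00325/3.7)^1.11 + 6.9/1.573e+04] = -1.8 log₁₀[0.000405 + 0.000439] = 5.533, so f = 0.03266.
Darcy-Weisbach: ΔP = f(L/D)(ρV²/2) = 0.03266·(25.3/0.0117)·(1200·2.23²/2) = 0.03266·2162·2984 = 2.107e+05 Pa.
Q = V·A = 2.23·0.0001075 = 0.0002398 m³/s.
Pumping power P = QΔP = 0.0002398·2.107e+05 = 50.52 W = 50.5 W.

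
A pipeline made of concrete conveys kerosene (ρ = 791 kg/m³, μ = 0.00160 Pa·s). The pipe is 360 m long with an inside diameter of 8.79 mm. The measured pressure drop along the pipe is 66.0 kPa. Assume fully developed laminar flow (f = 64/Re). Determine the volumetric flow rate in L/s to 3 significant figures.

Q ≈ 0.0168 L/s

For laminar flow, f = 64/Re with Re = ρVD/μ, so Darcy-Weisbach reduces to ΔP = 32μLV/D². Solving for V: V = ΔP·D²/(32μL) = 6.6e+04·(0.00879)²/(32·0.0016·360) = 0.2767 m/s.
Check: Re = ρVD/μ = 791·0.2767·0.00879/0.0016 = 1202 < 2300, so the laminar assumption holds.
Q = V·A = 0.2767·(π/4·0.00879²) = 1.679e-05 m³/s = 0.0168 L/s.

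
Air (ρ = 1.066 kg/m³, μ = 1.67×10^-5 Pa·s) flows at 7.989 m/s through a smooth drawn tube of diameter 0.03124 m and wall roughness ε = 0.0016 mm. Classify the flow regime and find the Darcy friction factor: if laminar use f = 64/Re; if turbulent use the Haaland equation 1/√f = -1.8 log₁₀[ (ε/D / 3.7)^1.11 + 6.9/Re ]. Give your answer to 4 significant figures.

f ≈ 0.02735

Re = ρVD/μ = 1.066·7.989·0.03124/1.67e-05 = 1.593e+04.
Re > 4000 → turbulent. ε/D = 1.6e-06/0.03124 = 5.12e-05; Haaland: 1/√f = -1.8 log₁₀[4.04e-06 + 0.000433] = 6.047, so f = 0.02735.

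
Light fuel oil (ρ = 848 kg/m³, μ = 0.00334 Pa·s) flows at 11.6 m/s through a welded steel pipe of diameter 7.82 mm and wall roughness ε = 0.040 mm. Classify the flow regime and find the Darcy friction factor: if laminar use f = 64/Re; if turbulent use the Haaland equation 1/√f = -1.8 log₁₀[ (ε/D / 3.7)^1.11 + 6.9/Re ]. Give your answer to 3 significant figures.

Re = ρVD/μ = 848·11.6·0.00782/0.00334 = 2.303e+04.
Re > 4000 → turbulent. ε/D = 4e-05/0.00782 = 0.00512; Haaland: 1/√f = -1.8 log₁₀[0.00067 + 0.0003] = 5.424, so f = 0.03399.

f ≈ 0.0340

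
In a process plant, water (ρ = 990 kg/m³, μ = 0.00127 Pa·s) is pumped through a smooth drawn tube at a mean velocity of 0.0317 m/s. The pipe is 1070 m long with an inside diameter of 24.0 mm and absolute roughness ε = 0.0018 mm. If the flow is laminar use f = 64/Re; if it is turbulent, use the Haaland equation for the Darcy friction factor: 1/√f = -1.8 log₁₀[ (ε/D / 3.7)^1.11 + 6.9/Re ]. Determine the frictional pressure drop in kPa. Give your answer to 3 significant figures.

Reynolds number Re = ρVD/μ = 990 · 0.0317 · 0.024 / 0.00127 = 593.1.
Re < 2300 → laminar flow, so f = 64/Re = 64/593.1 = 0.1079 (the turbulent correlation is not needed).
Darcy-Weisbach: ΔP = f(L/D)(ρV²/2) = 0.1079·(1070/0.024)·(990·0.0317²/2) = 0.1079·4.458e+04·0.4974 = 2393 Pa.
ΔP = 2393 Pa = 2.39 kPa.

ΔP ≈ 2.39 kPa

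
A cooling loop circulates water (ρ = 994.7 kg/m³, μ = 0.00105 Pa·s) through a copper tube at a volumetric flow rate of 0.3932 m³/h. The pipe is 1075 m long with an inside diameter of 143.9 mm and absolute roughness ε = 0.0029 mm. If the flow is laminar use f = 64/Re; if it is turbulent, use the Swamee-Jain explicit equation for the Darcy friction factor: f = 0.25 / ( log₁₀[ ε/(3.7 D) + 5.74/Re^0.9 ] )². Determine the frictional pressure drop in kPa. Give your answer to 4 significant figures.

ΔP ≈ 0.01171 kPa

Q = 0.3932 m³/h = 0.3932/3600 = 0.0001092 m³/s.
Cross-sectional area A = πD²/4 = π(0.1439)²/4 = 0.01626 m²; mean velocity V = Q/A = 0.0001092/0.01626 = 0.006716 m/s.
Reynolds number Re = ρVD/μ = 994.7 · 0.006716 · 0.1439 / 0.00105 = 915.5.
Re < 2300 → laminar flow, so f = 64/Re = 64/915.5 = 0.06991 (the turbulent correlation is not needed).
Darcy-Weisbach: ΔP = f(L/D)(ρV²/2) = 0.06991·(1075/0.1439)·(994.7·0.006716²/2) = 0.06991·7470·0.02243 = 11.71 Pa.
ΔP = 11.71 Pa = 0.01171 kPa.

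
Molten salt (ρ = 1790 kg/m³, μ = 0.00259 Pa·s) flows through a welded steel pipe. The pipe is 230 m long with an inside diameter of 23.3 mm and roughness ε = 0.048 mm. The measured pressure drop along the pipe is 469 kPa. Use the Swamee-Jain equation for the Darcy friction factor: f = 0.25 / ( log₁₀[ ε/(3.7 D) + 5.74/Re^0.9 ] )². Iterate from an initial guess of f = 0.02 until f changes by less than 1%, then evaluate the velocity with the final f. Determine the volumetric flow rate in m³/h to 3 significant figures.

Rearranging Darcy-Weisbach: V = √(2·ΔP·D/(f·L·ρ)). With ε/D = 4.8e-05/0.0233 = 0.00206, iterate starting from f = 0.02:
  f = 0.02 → V = √(2·4.69e+05·0.0233/(0.02·230·1790)) = 1.629 m/s; Re = ρVD/μ = 2.624e+04; f → 0.02903
  f = 0.02903 → V = 1.352 m/s; Re = 2.178e+04; f → 0.02982
  f = 0.02982 → V = 1.334 m/s; Re = 2.148e+04; f → 0.02988
Converged (Δf/f < 1%). With the final f = 0.02988: V = √(2·4.69e+05·0.0233/(0.02988·230·1790)) = 1.333 m/s.
Q = V·A = 1.333·(π/4·0.0233²) = 0.0005683 m³/s = 2.05 m³/h.

Q ≈ 2.05 m³/h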